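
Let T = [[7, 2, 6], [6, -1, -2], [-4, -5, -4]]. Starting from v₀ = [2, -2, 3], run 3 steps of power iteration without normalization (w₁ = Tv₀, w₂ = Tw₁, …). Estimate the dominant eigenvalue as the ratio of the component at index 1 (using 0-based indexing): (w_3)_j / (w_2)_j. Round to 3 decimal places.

λ ≈ 5.311

w1 = Tv₀ = (7·2 + 2·(-2) + 6·3; 6·2 + (-1)·(-2) + (-2)·3; (-4)·2 + (-5)·(-2) + (-4)·3) = (28, 8, -10)
w2 = Tw1 = (7·28 + 2·8 + 6·(-10); 6·28 + (-1)·8 + (-2)·(-10); (-4)·28 + (-5)·8 + (-4)·(-10)) = (152, 180, -112)
w3 = Tw2 = (752, 956, -1060)
Ratio at component: 956 / 180 = 5.311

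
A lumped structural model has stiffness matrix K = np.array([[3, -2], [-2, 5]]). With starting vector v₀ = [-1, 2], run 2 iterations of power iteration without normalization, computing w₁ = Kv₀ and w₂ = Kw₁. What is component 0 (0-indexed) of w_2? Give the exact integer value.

-45

w1 = Kv₀ = (3·(-1) + (-2)·2; (-2)·(-1) + 5·2) = (-7, 12)
w2 = Kw1 = (3·(-7) + (-2)·12; (-2)·(-7) + 5·12) = (-45, 74)
The requested component of w2 is -45.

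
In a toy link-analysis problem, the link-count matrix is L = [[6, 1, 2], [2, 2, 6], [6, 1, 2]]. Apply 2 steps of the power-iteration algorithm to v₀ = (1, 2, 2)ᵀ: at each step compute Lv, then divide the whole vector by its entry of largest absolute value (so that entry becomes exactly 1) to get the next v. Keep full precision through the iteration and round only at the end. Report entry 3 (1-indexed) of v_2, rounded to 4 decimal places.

Lv0 = (12.00000, 18.00000, 12.00000); divide by 18.00000 → v1 = (0.66667, 1.00000, 0.66667)
Lv1 = (6.33333, 7.33333, 6.33333); divide by 7.33333 → v2 = (0.86364, 1.00000, 0.86364)
Requested entry of v2: 114/132 = 0.8636

0.8636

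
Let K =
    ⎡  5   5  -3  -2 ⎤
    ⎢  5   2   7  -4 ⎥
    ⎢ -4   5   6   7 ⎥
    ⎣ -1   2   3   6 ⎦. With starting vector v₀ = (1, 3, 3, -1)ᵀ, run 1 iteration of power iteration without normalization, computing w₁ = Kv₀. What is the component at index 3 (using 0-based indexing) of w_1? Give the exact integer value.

8

w1 = Kv₀ = (5·1 + 5·3 + (-3)·3 + (-2)·(-1); 5·1 + 2·3 + 7·3 + (-4)·(-1); (-4)·1 + 5·3 + 6·3 + 7·(-1); (-1)·1 + 2·3 + 3·3 + 6·(-1)) = (13, 36, 22, 8)
The requested component of w1 is 8.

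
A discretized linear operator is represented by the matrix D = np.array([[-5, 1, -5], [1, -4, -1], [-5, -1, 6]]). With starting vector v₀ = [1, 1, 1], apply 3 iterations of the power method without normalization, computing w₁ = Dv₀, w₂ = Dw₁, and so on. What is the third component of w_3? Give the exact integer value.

w1 = Dv₀ = ((-5)·1 + 1·1 + (-5)·1; 1·1 + (-4)·1 + (-1)·1; (-5)·1 + (-1)·1 + 6·1) = (-9, -4, 0)
w2 = Dw1 = ((-5)·(-9) + 1·(-4) + (-5)·0; 1·(-9) + (-4)·(-4) + (-1)·0; (-5)·(-9) + (-1)·(-4) + 6·0) = (41, 7, 49)
w3 = Dw2 = (-443, -36, 82)
The requested component of w3 is 82.

82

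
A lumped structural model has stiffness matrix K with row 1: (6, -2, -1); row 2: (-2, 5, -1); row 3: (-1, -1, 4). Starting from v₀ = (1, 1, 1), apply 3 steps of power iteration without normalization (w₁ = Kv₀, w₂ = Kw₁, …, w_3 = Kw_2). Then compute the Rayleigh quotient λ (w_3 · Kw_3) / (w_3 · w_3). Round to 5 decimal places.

λ ≈ 6.95507

w1 = Kv₀ = (3, 2, 2)
w2 = Kw1 = (12, 2, 3)
w3 = Kw2 = (65, -17, -2)
Kw3 = (426, -213, -56)
w3·Kw3 = 65·426 + (-17)·(-213) + (-2)·(-56) = 31423; w3·w3 = 65·65 + (-17)·(-17) + (-2)·(-2) = 4518
λ ≈ 31423/4518 = 6.95507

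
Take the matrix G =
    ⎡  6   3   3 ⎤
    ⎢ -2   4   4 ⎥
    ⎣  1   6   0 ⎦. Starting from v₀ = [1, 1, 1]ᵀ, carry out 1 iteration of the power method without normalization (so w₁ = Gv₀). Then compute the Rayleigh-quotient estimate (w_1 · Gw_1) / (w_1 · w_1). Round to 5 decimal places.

w1 = Gv₀ = (12, 6, 7)
Gw1 = (111, 28, 48)
w1·Gw1 = 12·111 + 6·28 + 7·48 = 1836; w1·w1 = 12·12 + 6·6 + 7·7 = 229
λ ≈ 1836/229 = 8.01747

λ ≈ 8.01747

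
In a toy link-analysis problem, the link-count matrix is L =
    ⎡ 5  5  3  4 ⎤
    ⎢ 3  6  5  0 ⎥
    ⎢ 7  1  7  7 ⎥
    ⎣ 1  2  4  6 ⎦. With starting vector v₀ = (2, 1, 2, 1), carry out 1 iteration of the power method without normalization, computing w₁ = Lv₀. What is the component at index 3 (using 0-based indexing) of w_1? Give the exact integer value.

w1 = Lv₀ = (25, 22, 36, 18)
The requested component of w1 is 18.

18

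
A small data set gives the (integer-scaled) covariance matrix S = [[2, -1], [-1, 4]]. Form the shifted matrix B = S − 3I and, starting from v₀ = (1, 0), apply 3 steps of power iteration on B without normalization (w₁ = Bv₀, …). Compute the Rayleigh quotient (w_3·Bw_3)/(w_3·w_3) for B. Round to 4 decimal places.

μ ≈ -1.0000

B = S − 3I has rows (-1, -1); (-1, 1)
w1 = Bv₀ = ((-1)·1 + (-1)·0; (-1)·1 + 1·0) = (-1, -1)
w2 = Bw1 = ((-1)·(-1) + (-1)·(-1); (-1)·(-1) + 1·(-1)) = (2, 0)
w3 = Bw2 = (-2, -2)
Bw3 = (4, 0)
w3·Bw3 = -8; w3·w3 = 8; μ ≈ -8/8 = -1.0000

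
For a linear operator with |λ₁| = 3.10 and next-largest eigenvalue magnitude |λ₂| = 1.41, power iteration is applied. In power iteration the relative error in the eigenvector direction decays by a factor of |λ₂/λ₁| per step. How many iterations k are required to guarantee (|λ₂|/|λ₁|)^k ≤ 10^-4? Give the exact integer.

12

|λ₂/λ₁| = 1.41/3.10 = 0.45484
Need k ≥ ln(10^-4) / ln(0.45484) = -9.2103 / -0.7878 ≈ 11.691
Smallest integer k satisfying the bound: 12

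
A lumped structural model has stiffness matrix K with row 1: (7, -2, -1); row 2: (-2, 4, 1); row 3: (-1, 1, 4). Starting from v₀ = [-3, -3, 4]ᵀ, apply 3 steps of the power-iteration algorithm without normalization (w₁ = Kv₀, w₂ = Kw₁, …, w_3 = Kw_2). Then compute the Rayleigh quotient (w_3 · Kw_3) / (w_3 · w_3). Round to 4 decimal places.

w1 = Kv₀ = (7·(-3) + (-2)·(-3) + (-1)·4; (-2)·(-3) + 4·(-3) + 1·4; (-1)·(-3) + 1·(-3) + 4·4) = (-19, -2, 16)
w2 = Kw1 = (7·(-19) + (-2)·(-2) + (-1)·16; (-2)·(-19) + 4·(-2) + 1·16; (-1)·(-19) + 1·(-2) + 4·16) = (-145, 46, 81)
w3 = Kw2 = (-1188, 555, 515)
Kw3 = (-9941, 5111, 3803)
w3·Kw3 = (-1188)·(-9941) + 555·5111 + 515·3803 = 16605058; w3·w3 = (-1188)·(-1188) + 555·555 + 515·515 = 1984594
λ ≈ 16605058/1984594 = 8.3670

λ ≈ 8.3670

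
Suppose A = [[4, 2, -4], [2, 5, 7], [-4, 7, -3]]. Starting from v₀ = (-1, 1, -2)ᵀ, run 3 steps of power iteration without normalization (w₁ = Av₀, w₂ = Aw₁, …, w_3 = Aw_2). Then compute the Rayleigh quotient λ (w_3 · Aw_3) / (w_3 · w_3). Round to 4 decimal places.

-8.5824

w1 = Av₀ = (4·(-1) + 2·1 + (-4)·(-2); 2·(-1) + 5·1 + 7·(-2); (-4)·(-1) + 7·1 + (-3)·(-2)) = (6, -11, 17)
w2 = Aw1 = (4·6 + 2·(-11) + (-4)·17; 2·6 + 5·(-11) + 7·17; (-4)·6 + 7·(-11) + (-3)·17) = (-66, 76, -152)
w3 = Aw2 = (496, -816, 1252)
Aw3 = (-4656, 5676, -11452)
w3·Aw3 = 496·(-4656) + (-816)·5676 + 1252·(-11452) = -21278896; w3·w3 = 496·496 + (-816)·(-816) + 1252·1252 = 2479376
λ ≈ -21278896/2479376 = -8.5824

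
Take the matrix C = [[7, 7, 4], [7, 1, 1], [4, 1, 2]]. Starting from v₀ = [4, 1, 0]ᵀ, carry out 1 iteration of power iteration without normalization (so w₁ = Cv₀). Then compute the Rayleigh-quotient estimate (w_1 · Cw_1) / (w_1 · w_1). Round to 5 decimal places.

w1 = Cv₀ = (35, 29, 17)
Cw1 = (516, 291, 203)
w1·Cw1 = 35·516 + 29·291 + 17·203 = 29950; w1·w1 = 35·35 + 29·29 + 17·17 = 2355
λ ≈ 29950/2355 = 12.71762

12.71762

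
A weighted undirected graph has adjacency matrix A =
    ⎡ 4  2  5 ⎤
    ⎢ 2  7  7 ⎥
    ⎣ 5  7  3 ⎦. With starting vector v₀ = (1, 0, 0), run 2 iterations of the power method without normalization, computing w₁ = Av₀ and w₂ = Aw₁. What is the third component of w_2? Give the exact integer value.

49

w1 = Av₀ = (4·1 + 2·0 + 5·0; 2·1 + 7·0 + 7·0; 5·1 + 7·0 + 3·0) = (4, 2, 5)
w2 = Aw1 = (4·4 + 2·2 + 5·5; 2·4 + 7·2 + 7·5; 5·4 + 7·2 + 3·5) = (45, 57, 49)
The requested component of w2 is 49.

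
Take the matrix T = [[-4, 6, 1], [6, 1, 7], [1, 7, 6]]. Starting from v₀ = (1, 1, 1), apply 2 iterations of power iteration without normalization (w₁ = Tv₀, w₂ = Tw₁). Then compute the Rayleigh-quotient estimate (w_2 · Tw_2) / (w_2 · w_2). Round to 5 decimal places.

11.88199

w1 = Tv₀ = (3, 14, 14)
w2 = Tw1 = (86, 130, 185)
Tw2 = (621, 1941, 2106)
w2·Tw2 = 86·621 + 130·1941 + 185·2106 = 695346; w2·w2 = 86·86 + 130·130 + 185·185 = 58521
λ ≈ 695346/58521 = 11.88199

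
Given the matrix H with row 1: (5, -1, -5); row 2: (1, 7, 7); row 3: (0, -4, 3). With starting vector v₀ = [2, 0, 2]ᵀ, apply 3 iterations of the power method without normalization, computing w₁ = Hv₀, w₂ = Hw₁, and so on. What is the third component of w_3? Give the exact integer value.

-754

w1 = Hv₀ = (0, 16, 6)
w2 = Hw1 = (-46, 154, -46)
w3 = Hw2 = (-154, 710, -754)
The requested component of w3 is -754.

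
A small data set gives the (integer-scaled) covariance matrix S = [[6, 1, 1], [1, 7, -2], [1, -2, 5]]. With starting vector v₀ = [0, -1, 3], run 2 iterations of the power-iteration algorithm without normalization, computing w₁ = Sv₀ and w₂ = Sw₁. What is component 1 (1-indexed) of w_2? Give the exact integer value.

w1 = Sv₀ = (6·0 + 1·(-1) + 1·3; 1·0 + 7·(-1) + (-2)·3; 1·0 + (-2)·(-1) + 5·3) = (2, -13, 17)
w2 = Sw1 = (6·2 + 1·(-13) + 1·17; 1·2 + 7·(-13) + (-2)·17; 1·2 + (-2)·(-13) + 5·17) = (16, -123, 113)
The requested component of w2 is 16.

16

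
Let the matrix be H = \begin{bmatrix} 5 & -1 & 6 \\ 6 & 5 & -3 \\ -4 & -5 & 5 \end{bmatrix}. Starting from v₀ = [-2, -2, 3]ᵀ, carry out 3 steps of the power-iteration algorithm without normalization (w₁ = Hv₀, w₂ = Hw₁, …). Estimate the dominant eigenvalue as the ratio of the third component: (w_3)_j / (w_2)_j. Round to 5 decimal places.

4.47857

w1 = Hv₀ = (5·(-2) + (-1)·(-2) + 6·3; 6·(-2) + 5·(-2) + (-3)·3; (-4)·(-2) + (-5)·(-2) + 5·3) = (10, -31, 33)
w2 = Hw1 = (5·10 + (-1)·(-31) + 6·33; 6·10 + 5·(-31) + (-3)·33; (-4)·10 + (-5)·(-31) + 5·33) = (279, -194, 280)
w3 = Hw2 = (3269, -136, 1254)
Ratio at component: 1254 / 280 = 4.47857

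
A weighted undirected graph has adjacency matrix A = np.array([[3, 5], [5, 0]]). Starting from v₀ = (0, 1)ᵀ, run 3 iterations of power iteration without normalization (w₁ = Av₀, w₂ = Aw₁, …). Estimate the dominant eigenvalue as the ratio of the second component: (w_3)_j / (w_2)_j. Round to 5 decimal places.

w1 = Av₀ = (3·0 + 5·1; 5·0 + 0·1) = (5, 0)
w2 = Aw1 = (3·5 + 5·0; 5·5 + 0·0) = (15, 25)
w3 = Aw2 = (170, 75)
Ratio at component: 75 / 25 = 3.00000

3.00000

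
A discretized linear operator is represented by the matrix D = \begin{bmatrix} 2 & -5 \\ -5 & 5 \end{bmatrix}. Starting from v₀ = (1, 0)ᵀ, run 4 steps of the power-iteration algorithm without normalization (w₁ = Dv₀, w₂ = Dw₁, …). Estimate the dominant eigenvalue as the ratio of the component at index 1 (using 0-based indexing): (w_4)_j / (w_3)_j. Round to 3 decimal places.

w1 = Dv₀ = (2·1 + (-5)·0; (-5)·1 + 5·0) = (2, -5)
w2 = Dw1 = (2·2 + (-5)·(-5); (-5)·2 + 5·(-5)) = (29, -35)
w3 = Dw2 = (233, -320)
w4 = Dw3 = (2066, -2765)
Ratio at component: -2765 / -320 = 8.641

8.641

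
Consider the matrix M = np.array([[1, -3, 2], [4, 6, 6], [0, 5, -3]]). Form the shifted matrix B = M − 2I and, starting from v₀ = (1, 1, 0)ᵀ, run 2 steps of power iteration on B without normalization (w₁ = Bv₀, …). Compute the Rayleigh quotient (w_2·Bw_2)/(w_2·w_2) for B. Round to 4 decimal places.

5.7636

B = M − 2I has rows (-1, -3, 2); (4, 4, 6); (0, 5, -5)
w1 = Bv₀ = (-4, 8, 5)
w2 = Bw1 = (-10, 46, 15)
Bw2 = (-98, 234, 155)
w2·Bw2 = 14069; w2·w2 = 2441; μ ≈ 14069/2441 = 5.7636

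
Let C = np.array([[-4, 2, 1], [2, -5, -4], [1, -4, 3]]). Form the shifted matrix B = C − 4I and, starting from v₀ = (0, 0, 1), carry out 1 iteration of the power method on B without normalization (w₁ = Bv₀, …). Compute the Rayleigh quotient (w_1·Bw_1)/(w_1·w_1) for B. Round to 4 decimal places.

-11.2778

B = C − 4I has rows (-8, 2, 1); (2, -9, -4); (1, -4, -1)
w1 = Bv₀ = (1, -4, -1)
Bw1 = (-17, 42, 18)
w1·Bw1 = -203; w1·w1 = 18; μ ≈ -203/18 = -11.2778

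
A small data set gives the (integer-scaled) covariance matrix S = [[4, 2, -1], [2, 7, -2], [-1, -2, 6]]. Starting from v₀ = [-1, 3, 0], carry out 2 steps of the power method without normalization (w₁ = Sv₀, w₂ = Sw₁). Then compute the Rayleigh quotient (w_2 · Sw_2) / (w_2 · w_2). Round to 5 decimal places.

w1 = Sv₀ = (2, 19, -5)
w2 = Sw1 = (51, 147, -70)
Sw2 = (568, 1271, -765)
w2·Sw2 = 51·568 + 147·1271 + (-70)·(-765) = 269355; w2·w2 = 51·51 + 147·147 + (-70)·(-70) = 29110
λ ≈ 269355/29110 = 9.25301

λ ≈ 9.25301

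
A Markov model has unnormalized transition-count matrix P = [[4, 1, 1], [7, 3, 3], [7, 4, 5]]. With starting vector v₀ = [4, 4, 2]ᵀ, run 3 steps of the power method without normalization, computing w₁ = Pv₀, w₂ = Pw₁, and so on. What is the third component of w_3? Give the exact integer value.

w1 = Pv₀ = (4·4 + 1·4 + 1·2; 7·4 + 3·4 + 3·2; 7·4 + 4·4 + 5·2) = (22, 46, 54)
w2 = Pw1 = (4·22 + 1·46 + 1·54; 7·22 + 3·46 + 3·54; 7·22 + 4·46 + 5·54) = (188, 454, 608)
w3 = Pw2 = (1814, 4502, 6172)
The requested component of w3 is 6172.

6172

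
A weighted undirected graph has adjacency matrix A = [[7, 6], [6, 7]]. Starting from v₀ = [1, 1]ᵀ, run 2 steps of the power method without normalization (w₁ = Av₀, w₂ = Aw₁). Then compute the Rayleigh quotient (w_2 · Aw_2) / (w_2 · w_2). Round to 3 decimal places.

13.000

w1 = Av₀ = (13, 13)
w2 = Aw1 = (169, 169)
Aw2 = (2197, 2197)
w2·Aw2 = 169·2197 + 169·2197 = 742586; w2·w2 = 169·169 + 169·169 = 57122
λ ≈ 742586/57122 = 13.000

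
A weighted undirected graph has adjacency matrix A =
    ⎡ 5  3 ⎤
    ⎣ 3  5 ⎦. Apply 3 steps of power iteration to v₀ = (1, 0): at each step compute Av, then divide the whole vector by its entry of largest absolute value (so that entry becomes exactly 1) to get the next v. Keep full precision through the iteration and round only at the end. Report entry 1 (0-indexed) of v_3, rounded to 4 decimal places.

Av0 = (5.00000, 3.00000); divide by 5.00000 → v1 = (1.00000, 0.60000)
Av1 = (6.80000, 6.00000); divide by 6.80000 → v2 = (1.00000, 0.88235)
Av2 = (7.64706, 7.41176); divide by 7.64706 → v3 = (1.00000, 0.96923)
Requested entry of v3: 252/260 = 0.9692

0.9692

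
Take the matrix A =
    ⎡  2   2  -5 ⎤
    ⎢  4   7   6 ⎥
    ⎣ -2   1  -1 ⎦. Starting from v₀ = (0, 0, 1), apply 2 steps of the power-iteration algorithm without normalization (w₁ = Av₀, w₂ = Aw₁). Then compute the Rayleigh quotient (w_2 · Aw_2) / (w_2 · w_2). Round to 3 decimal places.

w1 = Av₀ = (-5, 6, -1)
w2 = Aw1 = (7, 16, 17)
Aw2 = (-39, 242, -15)
w2·Aw2 = 7·(-39) + 16·242 + 17·(-15) = 3344; w2·w2 = 7·7 + 16·16 + 17·17 = 594
λ ≈ 3344/594 = 5.630

5.630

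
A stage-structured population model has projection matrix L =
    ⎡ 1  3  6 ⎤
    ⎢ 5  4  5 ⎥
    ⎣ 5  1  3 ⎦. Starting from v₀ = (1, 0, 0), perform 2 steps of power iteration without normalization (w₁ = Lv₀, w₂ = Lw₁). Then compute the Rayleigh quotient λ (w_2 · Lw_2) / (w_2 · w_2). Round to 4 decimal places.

w1 = Lv₀ = (1, 5, 5)
w2 = Lw1 = (46, 50, 25)
Lw2 = (346, 555, 355)
w2·Lw2 = 46·346 + 50·555 + 25·355 = 52541; w2·w2 = 46·46 + 50·50 + 25·25 = 5241
λ ≈ 52541/5241 = 10.0250

10.0250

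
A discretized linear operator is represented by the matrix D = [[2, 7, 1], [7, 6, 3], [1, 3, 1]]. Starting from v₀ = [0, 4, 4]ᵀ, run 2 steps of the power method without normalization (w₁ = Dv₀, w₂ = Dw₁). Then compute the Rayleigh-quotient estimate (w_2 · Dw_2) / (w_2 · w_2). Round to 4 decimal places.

w1 = Dv₀ = (32, 36, 16)
w2 = Dw1 = (332, 488, 156)
Dw2 = (4236, 5720, 1952)
w2·Dw2 = 332·4236 + 488·5720 + 156·1952 = 4502224; w2·w2 = 332·332 + 488·488 + 156·156 = 372704
λ ≈ 4502224/372704 = 12.0799

12.0799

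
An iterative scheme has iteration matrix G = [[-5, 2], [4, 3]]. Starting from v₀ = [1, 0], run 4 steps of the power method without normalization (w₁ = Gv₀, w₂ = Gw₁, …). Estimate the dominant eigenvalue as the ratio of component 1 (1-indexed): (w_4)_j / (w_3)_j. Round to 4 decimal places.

-6.1934

w1 = Gv₀ = ((-5)·1 + 2·0; 4·1 + 3·0) = (-5, 4)
w2 = Gw1 = ((-5)·(-5) + 2·4; 4·(-5) + 3·4) = (33, -8)
w3 = Gw2 = (-181, 108)
w4 = Gw3 = (1121, -400)
Ratio at component: 1121 / -181 = -6.1934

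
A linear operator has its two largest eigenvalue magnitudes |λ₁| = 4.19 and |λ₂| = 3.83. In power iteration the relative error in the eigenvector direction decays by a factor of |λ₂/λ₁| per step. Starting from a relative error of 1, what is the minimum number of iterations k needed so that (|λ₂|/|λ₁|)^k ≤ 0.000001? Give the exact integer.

|λ₂/λ₁| = 3.83/4.19 = 0.91408
Need k ≥ ln(0.000001) / ln(0.91408) = -13.8155 / -0.0898 ≈ 153.786
Smallest integer k satisfying the bound: 154

154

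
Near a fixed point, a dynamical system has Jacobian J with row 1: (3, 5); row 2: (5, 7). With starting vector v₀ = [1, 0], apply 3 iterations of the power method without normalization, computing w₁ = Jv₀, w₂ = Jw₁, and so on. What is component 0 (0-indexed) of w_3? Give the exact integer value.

352

w1 = Jv₀ = (3·1 + 5·0; 5·1 + 7·0) = (3, 5)
w2 = Jw1 = (3·3 + 5·5; 5·3 + 7·5) = (34, 50)
w3 = Jw2 = (352, 520)
The requested component of w3 is 352.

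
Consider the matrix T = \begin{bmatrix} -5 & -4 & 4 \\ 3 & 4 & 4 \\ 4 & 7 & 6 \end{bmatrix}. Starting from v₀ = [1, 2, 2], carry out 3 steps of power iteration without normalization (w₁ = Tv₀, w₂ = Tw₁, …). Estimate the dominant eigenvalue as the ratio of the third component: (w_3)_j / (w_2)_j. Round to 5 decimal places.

w1 = Tv₀ = ((-5)·1 + (-4)·2 + 4·2; 3·1 + 4·2 + 4·2; 4·1 + 7·2 + 6·2) = (-5, 19, 30)
w2 = Tw1 = ((-5)·(-5) + (-4)·19 + 4·30; 3·(-5) + 4·19 + 4·30; 4·(-5) + 7·19 + 6·30) = (69, 181, 293)
w3 = Tw2 = (103, 2103, 3301)
Ratio at component: 3301 / 293 = 11.26621

11.26621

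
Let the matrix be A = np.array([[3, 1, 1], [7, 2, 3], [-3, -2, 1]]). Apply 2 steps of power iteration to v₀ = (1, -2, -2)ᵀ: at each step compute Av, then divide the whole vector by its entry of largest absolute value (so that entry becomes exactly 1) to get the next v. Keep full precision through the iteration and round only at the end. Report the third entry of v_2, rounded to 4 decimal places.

-0.5000

Av0 = (-1.00000, -3.00000, -1.00000); divide by -3.00000 → v1 = (0.33333, 1.00000, 0.33333)
Av1 = (2.33333, 5.33333, -2.66667); divide by 5.33333 → v2 = (0.43750, 1.00000, -0.50000)
Requested entry of v2: 8/-16 = -0.5000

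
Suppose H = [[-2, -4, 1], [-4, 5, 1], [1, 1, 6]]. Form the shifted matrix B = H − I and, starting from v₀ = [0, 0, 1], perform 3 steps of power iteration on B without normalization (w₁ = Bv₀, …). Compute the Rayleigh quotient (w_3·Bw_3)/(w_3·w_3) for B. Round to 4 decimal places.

μ ≈ 5.3899

B = H − I has rows (-3, -4, 1); (-4, 4, 1); (1, 1, 5)
w1 = Bv₀ = ((-3)·0 + (-4)·0 + 1·1; (-4)·0 + 4·0 + 1·1; 1·0 + 1·0 + 5·1) = (1, 1, 5)
w2 = Bw1 = ((-3)·1 + (-4)·1 + 1·5; (-4)·1 + 4·1 + 1·5; 1·1 + 1·1 + 5·5) = (-2, 5, 27)
w3 = Bw2 = (13, 55, 138)
Bw3 = (-121, 306, 758)
w3·Bw3 = 119861; w3·w3 = 22238; μ ≈ 119861/22238 = 5.3899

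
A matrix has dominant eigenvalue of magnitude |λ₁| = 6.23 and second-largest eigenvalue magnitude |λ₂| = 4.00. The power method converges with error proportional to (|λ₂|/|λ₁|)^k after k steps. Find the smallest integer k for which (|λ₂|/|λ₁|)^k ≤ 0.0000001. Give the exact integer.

37

|λ₂/λ₁| = 4.00/6.23 = 0.64205
Need k ≥ ln(0.0000001) / ln(0.64205) = -16.1181 / -0.4431 ≈ 36.377
Smallest integer k satisfying the bound: 37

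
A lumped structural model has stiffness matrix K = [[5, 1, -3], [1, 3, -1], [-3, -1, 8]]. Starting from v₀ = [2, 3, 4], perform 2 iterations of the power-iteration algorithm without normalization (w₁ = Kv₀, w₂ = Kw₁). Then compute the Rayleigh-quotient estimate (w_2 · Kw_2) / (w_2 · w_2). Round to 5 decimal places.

w1 = Kv₀ = (5·2 + 1·3 + (-3)·4; 1·2 + 3·3 + (-1)·4; (-3)·2 + (-1)·3 + 8·4) = (1, 7, 23)
w2 = Kw1 = (5·1 + 1·7 + (-3)·23; 1·1 + 3·7 + (-1)·23; (-3)·1 + (-1)·7 + 8·23) = (-57, -1, 174)
Kw2 = (-808, -234, 1564)
w2·Kw2 = (-57)·(-808) + (-1)·(-234) + 174·1564 = 318426; w2·w2 = (-57)·(-57) + (-1)·(-1) + 174·174 = 33526
λ ≈ 318426/33526 = 9.49788

λ ≈ 9.49788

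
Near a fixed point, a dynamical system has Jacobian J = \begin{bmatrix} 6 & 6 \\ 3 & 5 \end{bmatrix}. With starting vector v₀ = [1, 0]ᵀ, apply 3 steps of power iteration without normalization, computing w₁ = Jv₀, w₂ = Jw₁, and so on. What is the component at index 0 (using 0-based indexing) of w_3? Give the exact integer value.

w1 = Jv₀ = (6·1 + 6·0; 3·1 + 5·0) = (6, 3)
w2 = Jw1 = (6·6 + 6·3; 3·6 + 5·3) = (54, 33)
w3 = Jw2 = (522, 327)
The requested component of w3 is 522.

522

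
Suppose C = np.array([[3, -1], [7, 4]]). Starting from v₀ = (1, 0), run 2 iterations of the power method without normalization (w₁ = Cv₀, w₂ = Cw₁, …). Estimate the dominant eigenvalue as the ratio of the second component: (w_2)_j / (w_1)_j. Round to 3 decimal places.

w1 = Cv₀ = (3, 7)
w2 = Cw1 = (2, 49)
Ratio at component: 49 / 7 = 7.000

λ ≈ 7.000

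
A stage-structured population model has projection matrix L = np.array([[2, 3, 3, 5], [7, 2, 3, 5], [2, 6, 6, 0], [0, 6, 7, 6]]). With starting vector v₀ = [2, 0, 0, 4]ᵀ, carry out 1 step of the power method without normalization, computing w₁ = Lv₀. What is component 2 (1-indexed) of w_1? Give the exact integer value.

34

w1 = Lv₀ = (24, 34, 4, 24)
The requested component of w1 is 34.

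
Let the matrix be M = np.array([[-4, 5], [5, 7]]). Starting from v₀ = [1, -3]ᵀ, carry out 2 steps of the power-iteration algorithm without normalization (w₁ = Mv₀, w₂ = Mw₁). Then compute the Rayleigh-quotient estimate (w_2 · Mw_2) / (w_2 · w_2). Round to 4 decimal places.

w1 = Mv₀ = ((-4)·1 + 5·(-3); 5·1 + 7·(-3)) = (-19, -16)
w2 = Mw1 = ((-4)·(-19) + 5·(-16); 5·(-19) + 7·(-16)) = (-4, -207)
Mw2 = (-1019, -1469)
w2·Mw2 = (-4)·(-1019) + (-207)·(-1469) = 308159; w2·w2 = (-4)·(-4) + (-207)·(-207) = 42865
λ ≈ 308159/42865 = 7.1891

λ ≈ 7.1891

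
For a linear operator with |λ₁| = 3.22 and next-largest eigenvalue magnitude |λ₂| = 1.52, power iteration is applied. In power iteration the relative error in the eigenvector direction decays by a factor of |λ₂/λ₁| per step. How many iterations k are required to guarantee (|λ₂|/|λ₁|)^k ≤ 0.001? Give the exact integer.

|λ₂/λ₁| = 1.52/3.22 = 0.47205
Need k ≥ ln(0.001) / ln(0.47205) = -6.9078 / -0.7507 ≈ 9.202
Smallest integer k satisfying the bound: 10

10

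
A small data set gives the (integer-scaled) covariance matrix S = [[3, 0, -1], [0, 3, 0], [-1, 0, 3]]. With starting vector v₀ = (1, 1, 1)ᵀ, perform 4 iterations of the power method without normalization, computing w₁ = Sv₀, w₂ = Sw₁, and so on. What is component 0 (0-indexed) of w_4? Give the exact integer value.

w1 = Sv₀ = (3·1 + 0·1 + (-1)·1; 0·1 + 3·1 + 0·1; (-1)·1 + 0·1 + 3·1) = (2, 3, 2)
w2 = Sw1 = (3·2 + 0·3 + (-1)·2; 0·2 + 3·3 + 0·2; (-1)·2 + 0·3 + 3·2) = (4, 9, 4)
w3 = Sw2 = (8, 27, 8)
w4 = Sw3 = (16, 81, 16)
The requested component of w4 is 16.

16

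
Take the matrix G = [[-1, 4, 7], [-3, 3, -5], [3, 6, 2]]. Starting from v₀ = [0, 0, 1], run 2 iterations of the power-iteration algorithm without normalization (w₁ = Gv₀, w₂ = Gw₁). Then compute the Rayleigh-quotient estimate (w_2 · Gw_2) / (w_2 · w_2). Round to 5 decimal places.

3.33636

w1 = Gv₀ = ((-1)·0 + 4·0 + 7·1; (-3)·0 + 3·0 + (-5)·1; 3·0 + 6·0 + 2·1) = (7, -5, 2)
w2 = Gw1 = ((-1)·7 + 4·(-5) + 7·2; (-3)·7 + 3·(-5) + (-5)·2; 3·7 + 6·(-5) + 2·2) = (-13, -46, -5)
Gw2 = (-206, -74, -325)
w2·Gw2 = (-13)·(-206) + (-46)·(-74) + (-5)·(-325) = 7707; w2·w2 = (-13)·(-13) + (-46)·(-46) + (-5)·(-5) = 2310
λ ≈ 7707/2310 = 3.33636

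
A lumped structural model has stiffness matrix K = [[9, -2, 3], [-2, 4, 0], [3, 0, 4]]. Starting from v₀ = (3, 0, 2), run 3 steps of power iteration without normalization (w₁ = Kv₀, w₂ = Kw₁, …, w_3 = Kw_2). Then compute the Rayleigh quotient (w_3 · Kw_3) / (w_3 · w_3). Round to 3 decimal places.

w1 = Kv₀ = (33, -6, 17)
w2 = Kw1 = (360, -90, 167)
w3 = Kw2 = (3921, -1080, 1748)
Kw3 = (42693, -12162, 18755)
w3·Kw3 = 3921·42693 + (-1080)·(-12162) + 1748·18755 = 213317953; w3·w3 = 3921·3921 + (-1080)·(-1080) + 1748·1748 = 19596145
λ ≈ 213317953/19596145 = 10.886

λ ≈ 10.886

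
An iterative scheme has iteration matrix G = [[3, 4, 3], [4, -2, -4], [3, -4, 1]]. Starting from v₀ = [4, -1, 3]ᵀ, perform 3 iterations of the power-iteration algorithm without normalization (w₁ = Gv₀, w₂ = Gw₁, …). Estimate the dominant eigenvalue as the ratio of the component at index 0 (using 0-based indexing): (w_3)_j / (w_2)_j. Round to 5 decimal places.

λ ≈ 3.43939

w1 = Gv₀ = (17, 6, 19)
w2 = Gw1 = (132, -20, 46)
w3 = Gw2 = (454, 384, 522)
Ratio at component: 454 / 132 = 3.43939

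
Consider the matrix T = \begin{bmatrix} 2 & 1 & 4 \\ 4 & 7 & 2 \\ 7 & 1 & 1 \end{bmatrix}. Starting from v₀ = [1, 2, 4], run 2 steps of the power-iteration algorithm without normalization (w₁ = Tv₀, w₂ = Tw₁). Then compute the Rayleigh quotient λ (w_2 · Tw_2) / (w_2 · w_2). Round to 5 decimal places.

9.28884

w1 = Tv₀ = (20, 26, 13)
w2 = Tw1 = (118, 288, 179)
Tw2 = (1240, 2846, 1293)
w2·Tw2 = 118·1240 + 288·2846 + 179·1293 = 1197415; w2·w2 = 118·118 + 288·288 + 179·179 = 128909
λ ≈ 1197415/128909 = 9.28884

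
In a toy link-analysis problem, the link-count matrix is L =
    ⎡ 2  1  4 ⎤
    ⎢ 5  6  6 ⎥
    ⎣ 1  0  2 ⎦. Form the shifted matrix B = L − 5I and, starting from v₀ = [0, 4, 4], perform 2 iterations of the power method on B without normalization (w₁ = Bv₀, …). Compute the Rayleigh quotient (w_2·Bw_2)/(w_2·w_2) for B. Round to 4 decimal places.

B = L − 5I has rows (-3, 1, 4); (5, 1, 6); (1, 0, -3)
w1 = Bv₀ = ((-3)·0 + 1·4 + 4·4; 5·0 + 1·4 + 6·4; 1·0 + 0·4 + (-3)·4) = (20, 28, -12)
w2 = Bw1 = ((-3)·20 + 1·28 + 4·(-12); 5·20 + 1·28 + 6·(-12); 1·20 + 0·28 + (-3)·(-12)) = (-80, 56, 56)
Bw2 = (520, -8, -248)
w2·Bw2 = -55936; w2·w2 = 12672; μ ≈ -55936/12672 = -4.4141

-4.4141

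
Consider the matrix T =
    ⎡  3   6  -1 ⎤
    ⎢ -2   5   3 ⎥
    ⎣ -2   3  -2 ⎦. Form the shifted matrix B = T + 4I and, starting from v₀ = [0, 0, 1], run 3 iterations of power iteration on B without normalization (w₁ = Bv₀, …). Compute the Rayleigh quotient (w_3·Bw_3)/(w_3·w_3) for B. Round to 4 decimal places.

B = T + 4I has rows (7, 6, -1); (-2, 9, 3); (-2, 3, 2)
w1 = Bv₀ = (7·0 + 6·0 + (-1)·1; (-2)·0 + 9·0 + 3·1; (-2)·0 + 3·0 + 2·1) = (-1, 3, 2)
w2 = Bw1 = (7·(-1) + 6·3 + (-1)·2; (-2)·(-1) + 9·3 + 3·2; (-2)·(-1) + 3·3 + 2·2) = (9, 35, 15)
w3 = Bw2 = (258, 342, 117)
Bw3 = (3741, 2913, 744)
w3·Bw3 = 2048472; w3·w3 = 197217; μ ≈ 2048472/197217 = 10.3869

10.3869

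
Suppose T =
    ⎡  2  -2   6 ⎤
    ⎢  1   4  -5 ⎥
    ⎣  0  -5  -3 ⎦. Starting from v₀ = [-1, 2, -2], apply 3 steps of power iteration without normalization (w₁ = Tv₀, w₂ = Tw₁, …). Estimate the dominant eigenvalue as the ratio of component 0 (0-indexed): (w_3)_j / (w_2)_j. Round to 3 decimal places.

8.149

w1 = Tv₀ = (-18, 17, -4)
w2 = Tw1 = (-94, 70, -73)
w3 = Tw2 = (-766, 551, -131)
Ratio at component: -766 / -94 = 8.149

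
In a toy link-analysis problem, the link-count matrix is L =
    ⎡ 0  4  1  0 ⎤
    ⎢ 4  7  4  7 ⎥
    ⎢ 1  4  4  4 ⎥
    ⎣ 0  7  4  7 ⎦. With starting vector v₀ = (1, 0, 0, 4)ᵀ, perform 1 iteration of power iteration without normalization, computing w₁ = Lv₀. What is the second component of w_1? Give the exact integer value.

w1 = Lv₀ = (0·1 + 4·0 + 1·0 + 0·4; 4·1 + 7·0 + 4·0 + 7·4; 1·1 + 4·0 + 4·0 + 4·4; 0·1 + 7·0 + 4·0 + 7·4) = (0, 32, 17, 28)
The requested component of w1 is 32.

32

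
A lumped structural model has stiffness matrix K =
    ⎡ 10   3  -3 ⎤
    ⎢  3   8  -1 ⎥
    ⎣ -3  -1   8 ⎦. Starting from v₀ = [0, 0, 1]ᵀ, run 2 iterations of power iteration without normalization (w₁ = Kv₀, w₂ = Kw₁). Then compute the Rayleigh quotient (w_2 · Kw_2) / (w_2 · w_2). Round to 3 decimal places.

12.712

w1 = Kv₀ = (-3, -1, 8)
w2 = Kw1 = (-57, -25, 74)
Kw2 = (-867, -445, 788)
w2·Kw2 = (-57)·(-867) + (-25)·(-445) + 74·788 = 118856; w2·w2 = (-57)·(-57) + (-25)·(-25) + 74·74 = 9350
λ ≈ 118856/9350 = 12.712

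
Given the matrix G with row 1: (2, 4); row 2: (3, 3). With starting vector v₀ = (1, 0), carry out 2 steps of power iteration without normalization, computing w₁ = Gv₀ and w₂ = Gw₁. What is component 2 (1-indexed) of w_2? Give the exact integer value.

w1 = Gv₀ = (2·1 + 4·0; 3·1 + 3·0) = (2, 3)
w2 = Gw1 = (2·2 + 4·3; 3·2 + 3·3) = (16, 15)
The requested component of w2 is 15.

15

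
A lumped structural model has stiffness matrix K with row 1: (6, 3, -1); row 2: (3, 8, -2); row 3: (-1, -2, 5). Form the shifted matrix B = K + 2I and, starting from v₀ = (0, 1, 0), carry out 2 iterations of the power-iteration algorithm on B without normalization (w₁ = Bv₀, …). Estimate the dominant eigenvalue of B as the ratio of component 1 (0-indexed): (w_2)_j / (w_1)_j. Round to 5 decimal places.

11.30000

B = K + 2I has rows (8, 3, -1); (3, 10, -2); (-1, -2, 7)
w1 = Bv₀ = (3, 10, -2)
w2 = Bw1 = (56, 113, -37)
Ratio: 113/10 = 11.30000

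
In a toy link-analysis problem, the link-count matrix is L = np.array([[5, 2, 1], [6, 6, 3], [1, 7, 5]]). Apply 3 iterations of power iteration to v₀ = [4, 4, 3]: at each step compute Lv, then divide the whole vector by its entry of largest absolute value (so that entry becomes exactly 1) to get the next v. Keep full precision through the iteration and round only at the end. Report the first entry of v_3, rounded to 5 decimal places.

0.43044

Lv0 = (31.000000, 57.000000, 47.000000); divide by 57.000000 → v1 = (0.543860, 1.000000, 0.824561)
Lv1 = (5.543860, 11.736842, 11.666667); divide by 11.736842 → v2 = (0.472347, 1.000000, 0.994021)
Lv2 = (5.355755, 11.816143, 12.442451); divide by 12.442451 → v3 = (0.430442, 0.949664, 1.000000)
Requested entry of v3: 3583/8324 = 0.43044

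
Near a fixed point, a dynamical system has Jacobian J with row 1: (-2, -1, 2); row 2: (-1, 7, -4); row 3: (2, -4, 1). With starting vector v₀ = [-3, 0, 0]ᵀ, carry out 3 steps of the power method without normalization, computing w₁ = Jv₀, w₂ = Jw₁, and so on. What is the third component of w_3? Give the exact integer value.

w1 = Jv₀ = ((-2)·(-3) + (-1)·0 + 2·0; (-1)·(-3) + 7·0 + (-4)·0; 2·(-3) + (-4)·0 + 1·0) = (6, 3, -6)
w2 = Jw1 = ((-2)·6 + (-1)·3 + 2·(-6); (-1)·6 + 7·3 + (-4)·(-6); 2·6 + (-4)·3 + 1·(-6)) = (-27, 39, -6)
w3 = Jw2 = (3, 324, -216)
The requested component of w3 is -216.

-216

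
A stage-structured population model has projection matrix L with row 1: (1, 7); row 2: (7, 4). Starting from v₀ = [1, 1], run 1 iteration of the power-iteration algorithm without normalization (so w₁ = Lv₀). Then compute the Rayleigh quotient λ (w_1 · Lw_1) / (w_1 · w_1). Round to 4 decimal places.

9.6216

w1 = Lv₀ = (1·1 + 7·1; 7·1 + 4·1) = (8, 11)
Lw1 = (85, 100)
w1·Lw1 = 8·85 + 11·100 = 1780; w1·w1 = 8·8 + 11·11 = 185
λ ≈ 1780/185 = 9.6216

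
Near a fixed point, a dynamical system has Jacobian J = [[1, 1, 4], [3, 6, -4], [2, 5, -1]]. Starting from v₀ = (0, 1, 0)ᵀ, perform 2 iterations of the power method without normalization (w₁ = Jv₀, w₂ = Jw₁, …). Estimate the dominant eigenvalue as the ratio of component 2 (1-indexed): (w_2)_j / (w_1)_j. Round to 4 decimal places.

w1 = Jv₀ = (1·0 + 1·1 + 4·0; 3·0 + 6·1 + (-4)·0; 2·0 + 5·1 + (-1)·0) = (1, 6, 5)
w2 = Jw1 = (1·1 + 1·6 + 4·5; 3·1 + 6·6 + (-4)·5; 2·1 + 5·6 + (-1)·5) = (27, 19, 27)
Ratio at component: 19 / 6 = 3.1667

3.1667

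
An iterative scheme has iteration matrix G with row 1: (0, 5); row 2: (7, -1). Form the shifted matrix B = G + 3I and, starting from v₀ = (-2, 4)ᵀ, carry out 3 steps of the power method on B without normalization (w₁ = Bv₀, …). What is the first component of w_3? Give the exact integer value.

B = G + 3I has rows (3, 5); (7, 2)
w1 = Bv₀ = (3·(-2) + 5·4; 7·(-2) + 2·4) = (14, -6)
w2 = Bw1 = (3·14 + 5·(-6); 7·14 + 2·(-6)) = (12, 86)
w3 = Bw2 = (466, 256)
Requested component of w3: 466

466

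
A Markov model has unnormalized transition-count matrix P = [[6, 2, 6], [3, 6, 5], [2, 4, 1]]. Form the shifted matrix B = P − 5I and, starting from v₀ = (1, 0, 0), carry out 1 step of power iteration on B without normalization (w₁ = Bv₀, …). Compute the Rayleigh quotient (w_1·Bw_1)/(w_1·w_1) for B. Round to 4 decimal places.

B = P − 5I has rows (1, 2, 6); (3, 1, 5); (2, 4, -4)
w1 = Bv₀ = (1·1 + 2·0 + 6·0; 3·1 + 1·0 + 5·0; 2·1 + 4·0 + (-4)·0) = (1, 3, 2)
Bw1 = (19, 16, 6)
w1·Bw1 = 79; w1·w1 = 14; μ ≈ 79/14 = 5.6429

5.6429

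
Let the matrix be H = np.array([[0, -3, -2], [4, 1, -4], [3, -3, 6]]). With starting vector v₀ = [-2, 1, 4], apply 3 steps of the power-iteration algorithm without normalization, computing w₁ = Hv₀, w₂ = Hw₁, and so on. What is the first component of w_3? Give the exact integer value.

129

w1 = Hv₀ = (0·(-2) + (-3)·1 + (-2)·4; 4·(-2) + 1·1 + (-4)·4; 3·(-2) + (-3)·1 + 6·4) = (-11, -23, 15)
w2 = Hw1 = (0·(-11) + (-3)·(-23) + (-2)·15; 4·(-11) + 1·(-23) + (-4)·15; 3·(-11) + (-3)·(-23) + 6·15) = (39, -127, 126)
w3 = Hw2 = (129, -475, 1254)
The requested component of w3 is 129.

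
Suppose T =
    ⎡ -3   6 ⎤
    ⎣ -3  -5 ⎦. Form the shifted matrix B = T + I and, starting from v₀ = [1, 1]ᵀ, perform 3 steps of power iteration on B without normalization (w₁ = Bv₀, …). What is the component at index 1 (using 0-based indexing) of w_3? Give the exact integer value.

B = T + I has rows (-2, 6); (-3, -4)
w1 = Bv₀ = (4, -7)
w2 = Bw1 = (-50, 16)
w3 = Bw2 = (196, 86)
Requested component of w3: 86

86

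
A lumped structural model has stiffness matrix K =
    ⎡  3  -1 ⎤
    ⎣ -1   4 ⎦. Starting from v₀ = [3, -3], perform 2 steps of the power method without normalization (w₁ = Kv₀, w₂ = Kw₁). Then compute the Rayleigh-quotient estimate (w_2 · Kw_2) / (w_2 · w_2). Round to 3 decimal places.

4.609

w1 = Kv₀ = (3·3 + (-1)·(-3); (-1)·3 + 4·(-3)) = (12, -15)
w2 = Kw1 = (3·12 + (-1)·(-15); (-1)·12 + 4·(-15)) = (51, -72)
Kw2 = (225, -339)
w2·Kw2 = 51·225 + (-72)·(-339) = 35883; w2·w2 = 51·51 + (-72)·(-72) = 7785
λ ≈ 35883/7785 = 4.609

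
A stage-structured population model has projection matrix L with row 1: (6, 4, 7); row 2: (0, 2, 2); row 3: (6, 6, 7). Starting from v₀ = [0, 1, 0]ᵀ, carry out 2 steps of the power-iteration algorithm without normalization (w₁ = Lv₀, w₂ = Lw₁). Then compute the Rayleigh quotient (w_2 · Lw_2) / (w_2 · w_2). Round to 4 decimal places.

w1 = Lv₀ = (6·0 + 4·1 + 7·0; 0·0 + 2·1 + 2·0; 6·0 + 6·1 + 7·0) = (4, 2, 6)
w2 = Lw1 = (6·4 + 4·2 + 7·6; 0·4 + 2·2 + 2·6; 6·4 + 6·2 + 7·6) = (74, 16, 78)
Lw2 = (1054, 188, 1086)
w2·Lw2 = 74·1054 + 16·188 + 78·1086 = 165712; w2·w2 = 74·74 + 16·16 + 78·78 = 11816
λ ≈ 165712/11816 = 14.0244

λ ≈ 14.0244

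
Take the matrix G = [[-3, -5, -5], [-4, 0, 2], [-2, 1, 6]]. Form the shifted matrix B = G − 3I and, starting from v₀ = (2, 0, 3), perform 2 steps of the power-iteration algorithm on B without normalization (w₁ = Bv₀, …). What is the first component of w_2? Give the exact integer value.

147

B = G − 3I has rows (-6, -5, -5); (-4, -3, 2); (-2, 1, 3)
w1 = Bv₀ = ((-6)·2 + (-5)·0 + (-5)·3; (-4)·2 + (-3)·0 + 2·3; (-2)·2 + 1·0 + 3·3) = (-27, -2, 5)
w2 = Bw1 = ((-6)·(-27) + (-5)·(-2) + (-5)·5; (-4)·(-27) + (-3)·(-2) + 2·5; (-2)·(-27) + 1·(-2) + 3·5) = (147, 124, 67)
Requested component of w2: 147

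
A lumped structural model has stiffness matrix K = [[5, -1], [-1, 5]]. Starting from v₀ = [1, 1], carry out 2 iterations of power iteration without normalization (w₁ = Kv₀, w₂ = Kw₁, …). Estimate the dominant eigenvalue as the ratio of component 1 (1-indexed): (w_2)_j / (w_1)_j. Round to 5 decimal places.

λ ≈ 4.00000

w1 = Kv₀ = (4, 4)
w2 = Kw1 = (16, 16)
Ratio at component: 16 / 4 = 4.00000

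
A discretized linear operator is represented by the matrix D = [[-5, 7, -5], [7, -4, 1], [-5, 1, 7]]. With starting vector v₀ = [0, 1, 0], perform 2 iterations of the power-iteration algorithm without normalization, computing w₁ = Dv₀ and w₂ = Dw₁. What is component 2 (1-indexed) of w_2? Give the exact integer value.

66

w1 = Dv₀ = ((-5)·0 + 7·1 + (-5)·0; 7·0 + (-4)·1 + 1·0; (-5)·0 + 1·1 + 7·0) = (7, -4, 1)
w2 = Dw1 = ((-5)·7 + 7·(-4) + (-5)·1; 7·7 + (-4)·(-4) + 1·1; (-5)·7 + 1·(-4) + 7·1) = (-68, 66, -32)
The requested component of w2 is 66.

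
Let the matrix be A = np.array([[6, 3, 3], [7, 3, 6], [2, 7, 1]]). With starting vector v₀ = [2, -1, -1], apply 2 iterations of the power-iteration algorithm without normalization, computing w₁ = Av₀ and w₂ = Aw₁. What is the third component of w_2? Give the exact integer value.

w1 = Av₀ = (6·2 + 3·(-1) + 3·(-1); 7·2 + 3·(-1) + 6·(-1); 2·2 + 7·(-1) + 1·(-1)) = (6, 5, -4)
w2 = Aw1 = (6·6 + 3·5 + 3·(-4); 7·6 + 3·5 + 6·(-4); 2·6 + 7·5 + 1·(-4)) = (39, 33, 43)
The requested component of w2 is 43.

43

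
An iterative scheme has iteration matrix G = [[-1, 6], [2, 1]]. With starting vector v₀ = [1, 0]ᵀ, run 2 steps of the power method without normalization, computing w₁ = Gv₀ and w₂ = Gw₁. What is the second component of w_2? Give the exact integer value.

0

w1 = Gv₀ = ((-1)·1 + 6·0; 2·1 + 1·0) = (-1, 2)
w2 = Gw1 = ((-1)·(-1) + 6·2; 2·(-1) + 1·2) = (13, 0)
The requested component of w2 is 0.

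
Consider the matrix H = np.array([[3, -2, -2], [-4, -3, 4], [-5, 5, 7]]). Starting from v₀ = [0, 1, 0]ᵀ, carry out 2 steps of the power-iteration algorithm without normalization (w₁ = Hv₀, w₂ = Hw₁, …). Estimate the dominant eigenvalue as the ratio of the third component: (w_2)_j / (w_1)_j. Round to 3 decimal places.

w1 = Hv₀ = (3·0 + (-2)·1 + (-2)·0; (-4)·0 + (-3)·1 + 4·0; (-5)·0 + 5·1 + 7·0) = (-2, -3, 5)
w2 = Hw1 = (3·(-2) + (-2)·(-3) + (-2)·5; (-4)·(-2) + (-3)·(-3) + 4·5; (-5)·(-2) + 5·(-3) + 7·5) = (-10, 37, 30)
Ratio at component: 30 / 5 = 6.000

λ ≈ 6.000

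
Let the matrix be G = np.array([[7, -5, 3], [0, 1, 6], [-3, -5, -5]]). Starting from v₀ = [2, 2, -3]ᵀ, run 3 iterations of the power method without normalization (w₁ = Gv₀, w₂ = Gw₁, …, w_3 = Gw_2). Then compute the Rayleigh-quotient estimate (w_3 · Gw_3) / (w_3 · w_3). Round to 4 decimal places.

λ ≈ 0.1271

w1 = Gv₀ = (7·2 + (-5)·2 + 3·(-3); 0·2 + 1·2 + 6·(-3); (-3)·2 + (-5)·2 + (-5)·(-3)) = (-5, -16, -1)
w2 = Gw1 = (7·(-5) + (-5)·(-16) + 3·(-1); 0·(-5) + 1·(-16) + 6·(-1); (-3)·(-5) + (-5)·(-16) + (-5)·(-1)) = (42, -22, 100)
w3 = Gw2 = (704, 578, -516)
Gw3 = (490, -2518, -2422)
w3·Gw3 = 704·490 + 578·(-2518) + (-516)·(-2422) = 139308; w3·w3 = 704·704 + 578·578 + (-516)·(-516) = 1095956
λ ≈ 139308/1095956 = 0.1271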